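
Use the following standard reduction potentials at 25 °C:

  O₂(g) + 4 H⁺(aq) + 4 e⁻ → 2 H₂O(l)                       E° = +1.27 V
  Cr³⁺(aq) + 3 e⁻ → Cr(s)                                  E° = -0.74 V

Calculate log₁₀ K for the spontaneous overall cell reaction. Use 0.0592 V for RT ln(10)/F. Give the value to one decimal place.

407.4

Cathode: O₂/H₂O; anode: Cr³⁺/Cr. E°cell = +2.01 V, n = 12.
log K = nE°cell / 0.0592 = (12)(+2.01) / 0.0592 = 407.4.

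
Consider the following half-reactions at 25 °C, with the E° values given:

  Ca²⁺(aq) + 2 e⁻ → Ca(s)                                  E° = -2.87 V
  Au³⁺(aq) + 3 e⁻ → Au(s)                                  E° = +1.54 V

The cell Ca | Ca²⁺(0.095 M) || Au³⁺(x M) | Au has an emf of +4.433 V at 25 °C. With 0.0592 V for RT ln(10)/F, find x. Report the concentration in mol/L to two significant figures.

Au³⁺/Au is the cathode, Ca²⁺/Ca the anode: E°cell = +4.41 V, n = 6.
Overall reaction: 2 Au³⁺(aq) + 3 Ca(s) → 2 Au(s) + 3 Ca²⁺(aq); Q = [Ca²⁺]^3/[Au³⁺]^2.
From E = E° − (0.0592/n) log Q: log Q = (E° − E)·n/0.0592 = (+4.41 − (+4.433))·6/0.0592 = -2.3311.
So 2·log[Au³⁺] = 3·log(0.095) − log Q = -3.0668 − (-2.3311) = -0.7357; log[Au³⁺] = -0.7357 / 2 = -0.3679; [Au³⁺] = 10^(-0.3679) ≈ 0.43 M.

0.43 M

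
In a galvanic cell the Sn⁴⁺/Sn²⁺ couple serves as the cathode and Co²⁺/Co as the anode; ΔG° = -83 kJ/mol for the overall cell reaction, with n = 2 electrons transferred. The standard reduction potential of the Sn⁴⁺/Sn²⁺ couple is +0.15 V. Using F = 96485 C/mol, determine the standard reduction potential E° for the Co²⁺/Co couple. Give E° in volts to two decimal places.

-0.28 V

E°cell = −ΔG°/(nF) = −(-83×10³)/((2)(96485)) = +0.430 V.
Since Sn⁴⁺/Sn²⁺ is the cathode and Co²⁺/Co the anode, E°cell = E°(Sn⁴⁺/Sn²⁺) − E°(Co²⁺/Co).
So E°(Co²⁺/Co) = E°(Sn⁴⁺/Sn²⁺) − E°cell = (+0.15) − (+0.430) = -0.28 V.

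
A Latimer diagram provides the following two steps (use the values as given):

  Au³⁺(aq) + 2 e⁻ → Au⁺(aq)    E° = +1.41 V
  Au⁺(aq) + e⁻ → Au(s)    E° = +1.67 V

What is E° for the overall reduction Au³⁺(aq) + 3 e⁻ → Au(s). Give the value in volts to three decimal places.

+1.497 V

Since ΔG° = −nFE° is additive over sequential reductions, n₃E°₃ = n₁E°₁ + n₂E°₂.
E°₃ = (2×+1.41 + 1×+1.67) / 3 = (+4.490) / 3 = +1.497 V.
E° values themselves are not directly additive — weighting by electron count is essential.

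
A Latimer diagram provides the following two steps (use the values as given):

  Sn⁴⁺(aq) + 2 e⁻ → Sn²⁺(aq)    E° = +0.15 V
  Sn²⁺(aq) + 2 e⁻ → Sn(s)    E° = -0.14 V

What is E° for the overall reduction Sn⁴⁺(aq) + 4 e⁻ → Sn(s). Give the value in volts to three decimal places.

Adding the free-energy changes (−nFE°) of the two steps gives −n₃FE°₃ = −n₁FE°₁ − n₂FE°₂.
E°₃ = (2×+0.15 + 2×-0.14) / 4 = (+0.020) / 4 = +0.005 V.

+0.005 V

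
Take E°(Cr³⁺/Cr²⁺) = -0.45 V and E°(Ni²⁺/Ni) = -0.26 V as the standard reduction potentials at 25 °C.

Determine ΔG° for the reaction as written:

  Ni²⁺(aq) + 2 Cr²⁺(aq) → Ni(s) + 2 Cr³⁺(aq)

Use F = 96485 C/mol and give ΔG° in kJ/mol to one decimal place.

-36.7 kJ/mol

As written, Ni²⁺/Ni is reduced (cathode) and Cr³⁺/Cr²⁺ is oxidised (anode), so E°cell = (-0.26) − (-0.45) = +0.19 V.
Balancing electrons gives n = 2.
ΔG° = −nFE° = −(2)(96485)(+0.19) = -36,664 J = -36.7 kJ/mol.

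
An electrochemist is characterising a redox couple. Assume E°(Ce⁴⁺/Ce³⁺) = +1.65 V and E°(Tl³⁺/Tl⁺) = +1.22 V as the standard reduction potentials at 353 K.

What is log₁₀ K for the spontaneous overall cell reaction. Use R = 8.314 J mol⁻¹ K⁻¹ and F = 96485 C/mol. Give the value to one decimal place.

Cathode: Ce⁴⁺/Ce³⁺; anode: Tl³⁺/Tl⁺. E°cell = (+1.65) − (+1.22) = +0.43 V, with n = 2.
ΔG° = −nFE° = −RT ln K, so ln K = nFE°/(RT) = (2)(96485)(+0.43) / ((8.314)(353)) = 28.273.
log₁₀ K = 28.273 / ln 10 = 12.3.

12.3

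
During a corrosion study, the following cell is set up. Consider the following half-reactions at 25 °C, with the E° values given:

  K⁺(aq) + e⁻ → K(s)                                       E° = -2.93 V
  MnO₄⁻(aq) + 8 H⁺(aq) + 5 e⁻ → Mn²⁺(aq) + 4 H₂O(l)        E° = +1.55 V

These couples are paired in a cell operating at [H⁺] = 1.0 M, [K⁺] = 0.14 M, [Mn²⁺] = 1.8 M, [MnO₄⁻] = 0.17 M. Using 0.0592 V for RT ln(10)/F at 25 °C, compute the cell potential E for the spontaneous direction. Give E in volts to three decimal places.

+4.518 V

MnO₄⁻/Mn²⁺ is the cathode (higher E°), K⁺/K the anode: E°cell = +1.55 − (-2.93) = +4.48 V, n = 5.
Overall: MnO₄⁻(aq) + 8 H⁺(aq) + 5 K(s) → Mn²⁺(aq) + 4 H₂O(l) + 5 K⁺(aq)
Q = [Mn²⁺]·[K⁺]^5 / ([MnO₄⁻]·[H⁺]^8); log Q = -3.245.
E = E° − (0.0592/n) log Q = +4.48 − (0.0592/5)(-3.245) = +4.518 V.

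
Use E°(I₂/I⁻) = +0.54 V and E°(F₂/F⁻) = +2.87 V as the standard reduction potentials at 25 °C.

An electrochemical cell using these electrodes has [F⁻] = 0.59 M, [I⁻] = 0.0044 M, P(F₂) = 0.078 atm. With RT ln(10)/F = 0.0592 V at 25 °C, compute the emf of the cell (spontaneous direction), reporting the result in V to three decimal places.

F₂/F⁻ is the cathode (higher E°), I₂/I⁻ the anode: E°cell = +2.87 − (+0.54) = +2.33 V, n = 2.
Overall: F₂(g) + 2 I⁻(aq) → 2 F⁻(aq) + I₂(s)
Q = [F⁻]^2 / (P(F₂)·[I⁻]^2); log Q = 5.363.
E = E° − (0.0592/n) log Q = +2.33 − (0.0592/2)(5.363) = +2.171 V.

+2.171 V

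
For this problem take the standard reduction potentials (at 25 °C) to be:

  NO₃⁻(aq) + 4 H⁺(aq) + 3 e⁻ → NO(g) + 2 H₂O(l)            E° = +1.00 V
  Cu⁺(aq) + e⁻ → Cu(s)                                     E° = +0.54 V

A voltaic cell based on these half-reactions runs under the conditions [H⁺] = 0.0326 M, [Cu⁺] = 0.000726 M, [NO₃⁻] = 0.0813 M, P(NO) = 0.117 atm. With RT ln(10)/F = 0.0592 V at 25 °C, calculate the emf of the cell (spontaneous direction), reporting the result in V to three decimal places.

+0.525 V

NO₃⁻/NO is the cathode (higher E°), Cu⁺/Cu the anode: E°cell = +1.00 − (+0.54) = +0.46 V, n = 3.
Overall: NO₃⁻(aq) + 4 H⁺(aq) + 3 Cu(s) → NO(g) + 2 H₂O(l) + 3 Cu⁺(aq)
Q = P(NO)·[Cu⁺]^3 / ([NO₃⁻]·[H⁺]^4); log Q = -3.312.
E = E° − (0.0592/n) log Q = +0.46 − (0.0592/3)(-3.312) = +0.525 V.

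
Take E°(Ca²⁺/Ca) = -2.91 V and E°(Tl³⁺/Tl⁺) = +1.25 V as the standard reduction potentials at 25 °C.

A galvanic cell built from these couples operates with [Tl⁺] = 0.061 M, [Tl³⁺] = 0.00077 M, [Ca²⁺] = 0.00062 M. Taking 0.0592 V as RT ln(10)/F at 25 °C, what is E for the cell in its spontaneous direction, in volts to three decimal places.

Tl³⁺/Tl⁺ is the cathode (higher E°), Ca²⁺/Ca the anode: E°cell = +1.25 − (-2.91) = +4.16 V, n = 2.
Overall: Tl³⁺(aq) + Ca(s) → Tl⁺(aq) + Ca²⁺(aq)
Q = [Tl⁺]·[Ca²⁺] / ([Tl³⁺]); log Q = -1.309.
E = E° − (0.0592/n) log Q = +4.16 − (0.0592/2)(-1.309) = +4.199 V.

+4.199 V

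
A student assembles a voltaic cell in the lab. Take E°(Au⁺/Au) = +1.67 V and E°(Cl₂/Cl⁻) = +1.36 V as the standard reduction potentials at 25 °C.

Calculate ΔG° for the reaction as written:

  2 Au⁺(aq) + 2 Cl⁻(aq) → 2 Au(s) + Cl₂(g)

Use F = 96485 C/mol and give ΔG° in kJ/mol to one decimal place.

-59.8 kJ/mol

As written, Au⁺/Au is reduced (cathode) and Cl₂/Cl⁻ is oxidised (anode), so E°cell = (+1.67) − (+1.36) = +0.31 V.
Balancing electrons gives n = 2.
ΔG° = −nFE° = −(2)(96485)(+0.31) = -59,821 J = -59.8 kJ/mol.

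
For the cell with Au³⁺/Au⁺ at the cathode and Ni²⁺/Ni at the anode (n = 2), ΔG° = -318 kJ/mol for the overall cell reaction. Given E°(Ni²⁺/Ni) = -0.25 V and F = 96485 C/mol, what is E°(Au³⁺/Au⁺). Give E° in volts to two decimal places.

E°cell = −ΔG°/(nF) = −(-318×10³)/((2)(96485)) = +1.648 V.
Since Au³⁺/Au⁺ is the cathode and Ni²⁺/Ni the anode, E°cell = E°(Au³⁺/Au⁺) − E°(Ni²⁺/Ni).
So E°(Au³⁺/Au⁺) = E°cell + E°(Ni²⁺/Ni) = +1.648 + (-0.25) = +1.40 V.

+1.40 V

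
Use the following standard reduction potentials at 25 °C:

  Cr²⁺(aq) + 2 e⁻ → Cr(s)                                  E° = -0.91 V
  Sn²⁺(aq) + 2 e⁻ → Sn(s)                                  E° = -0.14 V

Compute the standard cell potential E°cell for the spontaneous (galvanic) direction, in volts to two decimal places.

+0.77 V

The Sn²⁺/Sn couple has the higher reduction potential, so it is the cathode; Cr²⁺/Cr is oxidised at the anode.
E°cell = E°(cathode) − E°(anode) = (-0.14) − (-0.91) = +0.77 V.
Since E°cell > 0, the reaction is spontaneous under standard conditions.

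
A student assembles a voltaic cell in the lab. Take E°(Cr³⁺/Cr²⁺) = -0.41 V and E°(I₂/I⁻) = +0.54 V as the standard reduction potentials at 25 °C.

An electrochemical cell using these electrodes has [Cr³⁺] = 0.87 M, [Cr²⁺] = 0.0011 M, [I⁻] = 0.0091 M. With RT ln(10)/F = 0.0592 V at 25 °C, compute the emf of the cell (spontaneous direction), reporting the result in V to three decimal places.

+0.899 V

I₂/I⁻ is the cathode (higher E°), Cr³⁺/Cr²⁺ the anode: E°cell = +0.54 − (-0.41) = +0.95 V, n = 2.
Overall: I₂(s) + 2 Cr²⁺(aq) → 2 I⁻(aq) + 2 Cr³⁺(aq)
Q = [I⁻]^2·[Cr³⁺]^2 / ([Cr²⁺]^2); log Q = 1.714.
E = E° − (0.0592/n) log Q = +0.95 − (0.0592/2)(1.714) = +0.899 V.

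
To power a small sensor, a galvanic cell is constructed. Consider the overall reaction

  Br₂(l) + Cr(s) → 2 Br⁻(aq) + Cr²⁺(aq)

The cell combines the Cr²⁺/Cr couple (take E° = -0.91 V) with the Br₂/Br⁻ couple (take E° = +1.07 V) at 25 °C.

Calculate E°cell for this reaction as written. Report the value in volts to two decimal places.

The Br₂/Br⁻ couple has the higher reduction potential, so it is the cathode; Cr²⁺/Cr is oxidised at the anode.
E°cell = E°(cathode) − E°(anode) = (+1.07) − (-0.91) = +1.98 V.
Since E°cell > 0, the reaction is spontaneous under standard conditions.

+1.98 V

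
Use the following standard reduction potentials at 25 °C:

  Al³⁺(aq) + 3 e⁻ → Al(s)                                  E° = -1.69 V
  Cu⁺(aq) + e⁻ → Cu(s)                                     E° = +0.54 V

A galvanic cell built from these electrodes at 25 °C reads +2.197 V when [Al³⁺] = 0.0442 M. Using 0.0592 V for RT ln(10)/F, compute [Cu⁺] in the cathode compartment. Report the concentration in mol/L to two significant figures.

Cu⁺/Cu is the cathode, Al³⁺/Al the anode: E°cell = +2.23 V, n = 3.
Overall reaction: 3 Cu⁺(aq) + Al(s) → 3 Cu(s) + Al³⁺(aq); Q = [Al³⁺]^1/[Cu⁺]^3.
From E = E° − (0.0592/n) log Q: log Q = (E° − E)·n/0.0592 = (+2.23 − (+2.197))·3/0.0592 = 1.6723.
So 3·log[Cu⁺] = 1·log(0.0442) − log Q = -1.3546 − (1.6723) = -3.0269; log[Cu⁺] = -3.0269 / 3 = -1.0090; [Cu⁺] = 10^(-1.0090) ≈ 0.098 M.

0.098 M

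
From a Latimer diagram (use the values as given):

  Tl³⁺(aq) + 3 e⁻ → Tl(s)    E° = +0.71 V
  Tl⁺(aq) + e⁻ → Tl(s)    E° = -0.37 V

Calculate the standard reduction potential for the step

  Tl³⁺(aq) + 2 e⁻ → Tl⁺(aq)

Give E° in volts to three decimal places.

Sequential free energies add, so n₃E°₃ = n₁E°₁ + n₂E°₂.
With n₃ = 3, and the known step contributing 1×(-0.37) V, the unknown satisfies 2·E° = 3×(+0.71) − 1×(-0.37) = +2.500.
E° = +2.500 / 2 = +1.250 V.

+1.250 V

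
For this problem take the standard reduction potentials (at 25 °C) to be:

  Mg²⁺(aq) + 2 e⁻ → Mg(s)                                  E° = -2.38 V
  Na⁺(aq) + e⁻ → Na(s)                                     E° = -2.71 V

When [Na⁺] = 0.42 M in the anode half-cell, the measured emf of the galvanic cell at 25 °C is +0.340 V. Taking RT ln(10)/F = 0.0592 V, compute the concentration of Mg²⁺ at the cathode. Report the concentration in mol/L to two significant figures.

0.38 M

Mg²⁺/Mg is the cathode, Na⁺/Na the anode: E°cell = +0.33 V, n = 2.
Overall reaction: Mg²⁺(aq) + 2 Na(s) → Mg(s) + 2 Na⁺(aq); Q = [Na⁺]^2/[Mg²⁺]^1.
From E = E° − (0.0592/n) log Q: log Q = (E° − E)·n/0.0592 = (+0.33 − (+0.340))·2/0.0592 = -0.3378.
So 1·log[Mg²⁺] = 2·log(0.42) − log Q = -0.7535 − (-0.3378) = -0.4157; [Mg²⁺] = 10^(-0.4157) ≈ 0.38 M.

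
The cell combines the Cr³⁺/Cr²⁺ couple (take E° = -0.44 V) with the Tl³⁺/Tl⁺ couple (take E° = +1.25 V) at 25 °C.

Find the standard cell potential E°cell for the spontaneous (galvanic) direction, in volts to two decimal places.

+1.69 V

The Tl³⁺/Tl⁺ couple has the higher reduction potential, so it is the cathode; Cr³⁺/Cr²⁺ is oxidised at the anode.
E°cell = E°(cathode) − E°(anode) = (+1.25) − (-0.44) = +1.69 V.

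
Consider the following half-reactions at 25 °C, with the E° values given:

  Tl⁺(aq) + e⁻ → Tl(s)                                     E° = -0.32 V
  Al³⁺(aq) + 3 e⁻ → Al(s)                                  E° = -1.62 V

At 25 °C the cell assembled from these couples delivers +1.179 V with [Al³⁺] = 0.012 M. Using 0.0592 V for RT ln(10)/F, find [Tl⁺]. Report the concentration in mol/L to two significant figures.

0.0021 M

Tl⁺/Tl is the cathode, Al³⁺/Al the anode: E°cell = +1.30 V, n = 3.
Overall reaction: 3 Tl⁺(aq) + Al(s) → 3 Tl(s) + Al³⁺(aq); Q = [Al³⁺]^1/[Tl⁺]^3.
From E = E° − (0.0592/n) log Q: log Q = (E° − E)·n/0.0592 = (+1.30 − (+1.179))·3/0.0592 = 6.1318.
So 3·log[Tl⁺] = 1·log(0.012) − log Q = -1.9208 − (6.1318) = -8.0526; log[Tl⁺] = -8.0526 / 3 = -2.6842; [Tl⁺] = 10^(-2.6842) ≈ 0.0021 M.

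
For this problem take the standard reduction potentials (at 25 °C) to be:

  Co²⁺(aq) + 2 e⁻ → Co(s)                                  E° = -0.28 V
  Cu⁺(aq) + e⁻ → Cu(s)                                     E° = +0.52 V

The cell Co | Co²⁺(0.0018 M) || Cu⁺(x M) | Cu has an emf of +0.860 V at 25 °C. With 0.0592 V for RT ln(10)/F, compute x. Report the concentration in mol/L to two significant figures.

0.44 M

Cu⁺/Cu is the cathode, Co²⁺/Co the anode: E°cell = +0.80 V, n = 2.
Overall reaction: 2 Cu⁺(aq) + Co(s) → 2 Cu(s) + Co²⁺(aq); Q = [Co²⁺]^1/[Cu⁺]^2.
From E = E° − (0.0592/n) log Q: log Q = (E° − E)·n/0.0592 = (+0.80 − (+0.860))·2/0.0592 = -2.0270.
So 2·log[Cu⁺] = 1·log(0.0018) − log Q = -2.7447 − (-2.0270) = -0.7177; log[Cu⁺] = -0.7177 / 2 = -0.3589; [Cu⁺] = 10^(-0.3589) ≈ 0.44 M.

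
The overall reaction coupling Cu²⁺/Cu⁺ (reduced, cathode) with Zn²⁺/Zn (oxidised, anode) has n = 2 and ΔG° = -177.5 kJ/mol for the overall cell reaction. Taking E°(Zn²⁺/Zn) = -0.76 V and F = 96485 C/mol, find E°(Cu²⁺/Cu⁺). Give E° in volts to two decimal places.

E°cell = −ΔG°/(nF) = −(-177.5×10³)/((2)(96485)) = +0.920 V.
Since Cu²⁺/Cu⁺ is the cathode and Zn²⁺/Zn the anode, E°cell = E°(Cu²⁺/Cu⁺) − E°(Zn²⁺/Zn).
So E°(Cu²⁺/Cu⁺) = E°cell + E°(Zn²⁺/Zn) = +0.920 + (-0.76) = +0.16 V.

+0.16 V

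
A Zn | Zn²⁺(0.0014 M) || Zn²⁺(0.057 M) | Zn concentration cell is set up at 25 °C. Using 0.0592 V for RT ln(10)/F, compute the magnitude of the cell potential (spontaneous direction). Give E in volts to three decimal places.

+0.048 V

For a concentration cell E°cell = 0. The 0.057 M side is the cathode (reduction is favoured where [Zn²⁺] is higher).
With n = 2, E = −(0.0592/2) log([Zn²⁺]ₐₙ/[Zn²⁺]꜀ₐₜ) = −(0.0592/2) log(0.0014/0.057) = −(0.0592/2)(-1.610) = +0.048 V.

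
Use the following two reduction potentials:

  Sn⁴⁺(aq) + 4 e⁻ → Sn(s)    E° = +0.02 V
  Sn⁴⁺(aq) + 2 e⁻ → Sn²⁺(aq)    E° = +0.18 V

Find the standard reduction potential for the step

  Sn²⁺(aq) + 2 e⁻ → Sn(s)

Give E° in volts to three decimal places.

Sequential free energies add, so n₃E°₃ = n₁E°₁ + n₂E°₂.
With n₃ = 4, and the known step contributing 2×(+0.18) V, the unknown satisfies 2·E° = 4×(+0.02) − 2×(+0.18) = -0.280.
E° = -0.280 / 2 = -0.140 V.

-0.140 V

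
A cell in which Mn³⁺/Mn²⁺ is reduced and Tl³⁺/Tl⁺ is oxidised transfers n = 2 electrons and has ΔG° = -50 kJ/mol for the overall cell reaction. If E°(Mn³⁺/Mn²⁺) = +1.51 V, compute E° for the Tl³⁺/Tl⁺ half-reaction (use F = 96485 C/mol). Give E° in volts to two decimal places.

+1.25 V

E°cell = −ΔG°/(nF) = −(-50×10³)/((2)(96485)) = +0.259 V.
Since Mn³⁺/Mn²⁺ is the cathode and Tl³⁺/Tl⁺ the anode, E°cell = E°(Mn³⁺/Mn²⁺) − E°(Tl³⁺/Tl⁺).
So E°(Tl³⁺/Tl⁺) = E°(Mn³⁺/Mn²⁺) − E°cell = (+1.51) − (+0.259) = +1.25 V.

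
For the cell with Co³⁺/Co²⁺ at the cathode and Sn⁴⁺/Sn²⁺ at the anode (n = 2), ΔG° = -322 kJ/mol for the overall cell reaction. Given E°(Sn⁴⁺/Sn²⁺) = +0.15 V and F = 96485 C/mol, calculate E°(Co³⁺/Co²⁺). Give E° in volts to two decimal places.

+1.82 V

E°cell = −ΔG°/(nF) = −(-322×10³)/((2)(96485)) = +1.669 V.
Since Co³⁺/Co²⁺ is the cathode and Sn⁴⁺/Sn²⁺ the anode, E°cell = E°(Co³⁺/Co²⁺) − E°(Sn⁴⁺/Sn²⁺).
So E°(Co³⁺/Co²⁺) = E°cell + E°(Sn⁴⁺/Sn²⁺) = +1.669 + (+0.15) = +1.82 V.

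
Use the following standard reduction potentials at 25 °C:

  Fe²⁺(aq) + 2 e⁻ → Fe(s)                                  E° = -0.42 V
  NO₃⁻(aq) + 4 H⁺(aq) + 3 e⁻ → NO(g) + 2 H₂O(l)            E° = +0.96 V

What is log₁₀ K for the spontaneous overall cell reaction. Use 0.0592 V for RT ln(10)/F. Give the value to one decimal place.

Cathode: NO₃⁻/NO; anode: Fe²⁺/Fe. E°cell = +1.38 V, n = 6.
log K = nE°cell / 0.0592 = (6)(+1.38) / 0.0592 = 139.9.

139.9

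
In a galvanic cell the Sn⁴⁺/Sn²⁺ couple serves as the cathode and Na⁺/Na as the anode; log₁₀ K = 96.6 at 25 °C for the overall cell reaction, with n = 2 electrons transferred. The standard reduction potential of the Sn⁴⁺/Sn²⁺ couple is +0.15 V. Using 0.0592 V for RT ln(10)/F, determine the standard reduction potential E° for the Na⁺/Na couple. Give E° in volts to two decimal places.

E°cell = (0.0592/n)·log K = (0.0592/2)(96.6) = +2.859 V.
Since Sn⁴⁺/Sn²⁺ is the cathode and Na⁺/Na the anode, E°cell = E°(Sn⁴⁺/Sn²⁺) − E°(Na⁺/Na).
So E°(Na⁺/Na) = E°(Sn⁴⁺/Sn²⁺) − E°cell = (+0.15) − (+2.859) = -2.71 V.

-2.71 V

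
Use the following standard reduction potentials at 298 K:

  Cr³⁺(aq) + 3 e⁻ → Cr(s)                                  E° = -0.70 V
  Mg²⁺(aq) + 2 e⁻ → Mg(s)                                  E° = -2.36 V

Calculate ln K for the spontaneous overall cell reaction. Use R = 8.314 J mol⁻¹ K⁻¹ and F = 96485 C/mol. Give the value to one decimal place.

Cathode: Cr³⁺/Cr; anode: Mg²⁺/Mg. E°cell = (-0.70) − (-2.36) = +1.66 V, with n = 6.
ΔG° = −nFE° = −RT ln K, so ln K = nFE°/(RT) = (6)(96485)(+1.66) / ((8.314)(298)) = 387.876.

387.9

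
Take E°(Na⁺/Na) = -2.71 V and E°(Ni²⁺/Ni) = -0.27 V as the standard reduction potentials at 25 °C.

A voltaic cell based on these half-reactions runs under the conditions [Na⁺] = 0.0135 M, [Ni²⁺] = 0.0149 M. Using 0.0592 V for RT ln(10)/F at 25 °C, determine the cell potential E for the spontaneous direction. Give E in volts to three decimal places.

Ni²⁺/Ni is the cathode (higher E°), Na⁺/Na the anode: E°cell = -0.27 − (-2.71) = +2.44 V, n = 2.
Overall: Ni²⁺(aq) + 2 Na(s) → Ni(s) + 2 Na⁺(aq)
Q = [Na⁺]^2 / ([Ni²⁺]); log Q = -1.913.
E = E° − (0.0592/n) log Q = +2.44 − (0.0592/2)(-1.913) = +2.497 V.

+2.497 V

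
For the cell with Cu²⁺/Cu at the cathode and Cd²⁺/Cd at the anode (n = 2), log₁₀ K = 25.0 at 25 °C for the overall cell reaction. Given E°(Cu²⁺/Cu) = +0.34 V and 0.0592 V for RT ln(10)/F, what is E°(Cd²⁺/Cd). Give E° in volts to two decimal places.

E°cell = (0.0592/n)·log K = (0.0592/2)(25.0) = +0.740 V.
Since Cu²⁺/Cu is the cathode and Cd²⁺/Cd the anode, E°cell = E°(Cu²⁺/Cu) − E°(Cd²⁺/Cd).
So E°(Cd²⁺/Cd) = E°(Cu²⁺/Cu) − E°cell = (+0.34) − (+0.740) = -0.40 V.

-0.40 V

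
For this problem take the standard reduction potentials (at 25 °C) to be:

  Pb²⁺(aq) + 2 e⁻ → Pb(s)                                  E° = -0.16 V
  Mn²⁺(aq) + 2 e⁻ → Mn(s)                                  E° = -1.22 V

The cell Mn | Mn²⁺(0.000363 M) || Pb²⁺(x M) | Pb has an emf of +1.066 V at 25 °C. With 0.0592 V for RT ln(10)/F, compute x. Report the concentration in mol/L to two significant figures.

0.00058 M

Pb²⁺/Pb is the cathode, Mn²⁺/Mn the anode: E°cell = +1.06 V, n = 2.
Overall reaction: Pb²⁺(aq) + Mn(s) → Pb(s) + Mn²⁺(aq); Q = [Mn²⁺]^1/[Pb²⁺]^1.
From E = E° − (0.0592/n) log Q: log Q = (E° − E)·n/0.0592 = (+1.06 − (+1.066))·2/0.0592 = -0.2027.
So 1·log[Pb²⁺] = 1·log(0.000363) − log Q = -3.4401 − (-0.2027) = -3.2374; [Pb²⁺] = 10^(-3.2374) ≈ 0.00058 M.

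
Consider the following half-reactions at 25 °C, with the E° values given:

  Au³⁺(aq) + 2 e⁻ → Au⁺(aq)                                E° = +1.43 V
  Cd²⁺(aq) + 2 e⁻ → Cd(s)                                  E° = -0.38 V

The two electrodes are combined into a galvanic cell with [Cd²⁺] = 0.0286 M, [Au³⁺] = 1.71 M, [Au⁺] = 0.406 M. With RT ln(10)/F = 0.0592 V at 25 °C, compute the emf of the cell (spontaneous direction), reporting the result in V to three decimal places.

Au³⁺/Au⁺ is the cathode (higher E°), Cd²⁺/Cd the anode: E°cell = +1.43 − (-0.38) = +1.81 V, n = 2.
Overall: Au³⁺(aq) + Cd(s) → Au⁺(aq) + Cd²⁺(aq)
Q = [Au⁺]·[Cd²⁺] / ([Au³⁺]); log Q = -2.168.
E = E° − (0.0592/n) log Q = +1.81 − (0.0592/2)(-2.168) = +1.874 V.

+1.874 V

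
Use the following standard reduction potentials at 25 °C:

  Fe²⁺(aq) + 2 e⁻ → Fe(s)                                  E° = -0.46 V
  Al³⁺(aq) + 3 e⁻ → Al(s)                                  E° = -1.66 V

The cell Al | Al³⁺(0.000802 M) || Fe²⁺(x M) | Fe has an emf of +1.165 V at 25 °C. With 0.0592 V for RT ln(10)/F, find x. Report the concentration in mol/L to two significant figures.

0.00057 M

Fe²⁺/Fe is the cathode, Al³⁺/Al the anode: E°cell = +1.20 V, n = 6.
Overall reaction: 3 Fe²⁺(aq) + 2 Al(s) → 3 Fe(s) + 2 Al³⁺(aq); Q = [Al³⁺]^2/[Fe²⁺]^3.
From E = E° − (0.0592/n) log Q: log Q = (E° − E)·n/0.0592 = (+1.20 − (+1.165))·6/0.0592 = 3.5473.
So 3·log[Fe²⁺] = 2·log(0.000802) − log Q = -6.1917 − (3.5473) = -9.7390; log[Fe²⁺] = -9.7390 / 3 = -3.2463; [Fe²⁺] = 10^(-3.2463) ≈ 0.00057 M.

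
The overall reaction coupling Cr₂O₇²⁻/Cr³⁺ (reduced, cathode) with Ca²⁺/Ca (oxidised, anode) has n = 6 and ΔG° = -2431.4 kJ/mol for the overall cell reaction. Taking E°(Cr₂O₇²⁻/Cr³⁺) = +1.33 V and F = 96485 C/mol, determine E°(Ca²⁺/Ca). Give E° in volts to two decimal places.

-2.87 V

E°cell = −ΔG°/(nF) = −(-2431.4×10³)/((6)(96485)) = +4.200 V.
Since Cr₂O₇²⁻/Cr³⁺ is the cathode and Ca²⁺/Ca the anode, E°cell = E°(Cr₂O₇²⁻/Cr³⁺) − E°(Ca²⁺/Ca).
So E°(Ca²⁺/Ca) = E°(Cr₂O₇²⁻/Cr³⁺) − E°cell = (+1.33) − (+4.200) = -2.87 V.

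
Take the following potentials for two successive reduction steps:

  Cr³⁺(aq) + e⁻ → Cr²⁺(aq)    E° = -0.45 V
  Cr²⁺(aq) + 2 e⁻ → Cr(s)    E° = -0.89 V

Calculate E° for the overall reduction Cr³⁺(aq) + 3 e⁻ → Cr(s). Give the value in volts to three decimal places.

Adding the free-energy changes (−nFE°) of the two steps gives −n₃FE°₃ = −n₁FE°₁ − n₂FE°₂.
E°₃ = (1×-0.45 + 2×-0.89) / 3 = (-2.230) / 3 = -0.743 V.

-0.743 V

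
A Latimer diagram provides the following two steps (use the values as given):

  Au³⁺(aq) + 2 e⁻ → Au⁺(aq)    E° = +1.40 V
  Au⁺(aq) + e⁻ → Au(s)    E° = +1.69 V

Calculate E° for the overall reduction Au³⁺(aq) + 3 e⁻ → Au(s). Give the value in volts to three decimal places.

Standard free energies of sequential steps add: ΔG°₃ = ΔG°₁ + ΔG°₂, so n₃E°₃ = n₁E°₁ + n₂E°₂.
E°₃ = (2×+1.40 + 1×+1.69) / 3 = (+4.490) / 3 = +1.497 V.

+1.497 V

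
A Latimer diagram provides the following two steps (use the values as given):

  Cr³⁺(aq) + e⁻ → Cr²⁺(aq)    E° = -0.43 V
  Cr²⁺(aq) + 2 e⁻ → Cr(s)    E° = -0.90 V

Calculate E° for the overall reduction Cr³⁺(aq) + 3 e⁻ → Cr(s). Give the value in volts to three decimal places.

-0.743 V

Adding the free-energy changes (−nFE°) of the two steps gives −n₃FE°₃ = −n₁FE°₁ − n₂FE°₂.
E°₃ = (1×-0.43 + 2×-0.90) / 3 = (-2.230) / 3 = -0.743 V.
E° values themselves are not directly additive — weighting by electron count is essential.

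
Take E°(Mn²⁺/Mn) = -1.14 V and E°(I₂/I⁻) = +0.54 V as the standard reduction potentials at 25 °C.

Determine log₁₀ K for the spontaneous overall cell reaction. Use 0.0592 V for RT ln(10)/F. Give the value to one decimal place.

56.8

Cathode: I₂/I⁻; anode: Mn²⁺/Mn. E°cell = +1.68 V, n = 2.
log K = nE°cell / 0.0592 = (2)(+1.68) / 0.0592 = 56.8.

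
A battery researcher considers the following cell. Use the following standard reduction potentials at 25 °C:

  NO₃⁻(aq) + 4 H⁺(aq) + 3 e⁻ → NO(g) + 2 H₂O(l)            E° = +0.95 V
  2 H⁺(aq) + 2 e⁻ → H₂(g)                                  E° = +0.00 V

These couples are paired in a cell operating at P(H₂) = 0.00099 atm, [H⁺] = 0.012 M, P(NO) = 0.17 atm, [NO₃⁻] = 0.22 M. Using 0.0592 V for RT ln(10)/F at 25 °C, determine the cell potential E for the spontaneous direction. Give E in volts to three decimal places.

+0.825 V

NO₃⁻/NO is the cathode (higher E°), H⁺/H₂ the anode: E°cell = +0.95 − (+0.00) = +0.95 V, n = 6.
Overall: 2 NO₃⁻(aq) + 2 H⁺(aq) + 3 H₂(g) → 2 NO(g) + 4 H₂O(l)
Q = P(NO)^2 / ([NO₃⁻]^2·[H⁺]^2·P(H₂)^3); log Q = 12.631.
E = E° − (0.0592/n) log Q = +0.95 − (0.0592/6)(12.631) = +0.825 V.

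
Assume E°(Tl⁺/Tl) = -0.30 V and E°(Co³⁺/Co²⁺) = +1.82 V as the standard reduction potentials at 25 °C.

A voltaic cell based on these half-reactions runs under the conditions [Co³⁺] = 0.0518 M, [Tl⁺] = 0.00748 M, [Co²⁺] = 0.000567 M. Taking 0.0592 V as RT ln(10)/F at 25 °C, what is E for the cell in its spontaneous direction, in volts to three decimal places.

+2.362 V

Co³⁺/Co²⁺ is the cathode (higher E°), Tl⁺/Tl the anode: E°cell = +1.82 − (-0.30) = +2.12 V, n = 1.
Overall: Co³⁺(aq) + Tl(s) → Co²⁺(aq) + Tl⁺(aq)
Q = [Co²⁺]·[Tl⁺] / ([Co³⁺]); log Q = -4.087.
E = E° − (0.0592/n) log Q = +2.12 − (0.0592/1)(-4.087) = +2.362 V.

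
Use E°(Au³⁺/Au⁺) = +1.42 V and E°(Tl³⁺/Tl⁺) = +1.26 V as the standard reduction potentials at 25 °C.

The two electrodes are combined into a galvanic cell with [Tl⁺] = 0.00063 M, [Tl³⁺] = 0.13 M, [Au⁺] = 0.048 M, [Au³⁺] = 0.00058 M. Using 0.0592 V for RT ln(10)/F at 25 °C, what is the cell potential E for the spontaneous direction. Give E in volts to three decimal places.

+0.035 V

Au³⁺/Au⁺ is the cathode (higher E°), Tl³⁺/Tl⁺ the anode: E°cell = +1.42 − (+1.26) = +0.16 V, n = 2.
Overall: Au³⁺(aq) + Tl⁺(aq) → Au⁺(aq) + Tl³⁺(aq)
Q = [Au⁺]·[Tl³⁺] / ([Au³⁺]·[Tl⁺]); log Q = 4.232.
E = E° − (0.0592/n) log Q = +0.16 − (0.0592/2)(4.232) = +0.035 V.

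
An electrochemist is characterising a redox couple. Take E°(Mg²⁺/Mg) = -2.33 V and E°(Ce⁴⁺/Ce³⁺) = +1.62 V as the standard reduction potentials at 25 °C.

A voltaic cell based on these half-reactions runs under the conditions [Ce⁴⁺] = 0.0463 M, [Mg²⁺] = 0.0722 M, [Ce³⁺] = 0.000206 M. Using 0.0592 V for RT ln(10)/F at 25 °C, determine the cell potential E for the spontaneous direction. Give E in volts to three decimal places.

Ce⁴⁺/Ce³⁺ is the cathode (higher E°), Mg²⁺/Mg the anode: E°cell = +1.62 − (-2.33) = +3.95 V, n = 2.
Overall: 2 Ce⁴⁺(aq) + Mg(s) → 2 Ce³⁺(aq) + Mg²⁺(aq)
Q = [Ce³⁺]^2·[Mg²⁺] / ([Ce⁴⁺]^2); log Q = -5.845.
E = E° − (0.0592/n) log Q = +3.95 − (0.0592/2)(-5.845) = +4.123 V.

+4.123 V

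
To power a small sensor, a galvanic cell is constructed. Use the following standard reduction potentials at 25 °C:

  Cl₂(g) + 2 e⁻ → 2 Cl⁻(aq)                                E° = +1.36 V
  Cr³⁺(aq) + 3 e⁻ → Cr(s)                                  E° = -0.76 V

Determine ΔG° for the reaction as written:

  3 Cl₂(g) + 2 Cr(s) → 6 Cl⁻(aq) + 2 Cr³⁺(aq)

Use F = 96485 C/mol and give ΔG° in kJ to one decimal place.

-1227.3 kJ

As written, Cl₂/Cl⁻ is reduced (cathode) and Cr³⁺/Cr is oxidised (anode), so E°cell = (+1.36) − (-0.76) = +2.12 V.
Balancing electrons gives n = 6.
ΔG° = −nFE° = −(6)(96485)(+2.12) = -1,227,289 J = -1227.3 kJ.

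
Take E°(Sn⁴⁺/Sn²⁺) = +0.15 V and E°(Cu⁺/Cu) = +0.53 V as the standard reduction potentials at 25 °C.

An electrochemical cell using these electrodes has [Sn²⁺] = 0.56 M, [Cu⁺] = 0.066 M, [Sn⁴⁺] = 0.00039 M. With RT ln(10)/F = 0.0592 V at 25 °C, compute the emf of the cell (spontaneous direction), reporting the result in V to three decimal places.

Cu⁺/Cu is the cathode (higher E°), Sn⁴⁺/Sn²⁺ the anode: E°cell = +0.53 − (+0.15) = +0.38 V, n = 2.
Overall: 2 Cu⁺(aq) + Sn²⁺(aq) → 2 Cu(s) + Sn⁴⁺(aq)
Q = [Sn⁴⁺] / ([Cu⁺]^2·[Sn²⁺]); log Q = -0.796.
E = E° − (0.0592/n) log Q = +0.38 − (0.0592/2)(-0.796) = +0.404 V.

+0.404 V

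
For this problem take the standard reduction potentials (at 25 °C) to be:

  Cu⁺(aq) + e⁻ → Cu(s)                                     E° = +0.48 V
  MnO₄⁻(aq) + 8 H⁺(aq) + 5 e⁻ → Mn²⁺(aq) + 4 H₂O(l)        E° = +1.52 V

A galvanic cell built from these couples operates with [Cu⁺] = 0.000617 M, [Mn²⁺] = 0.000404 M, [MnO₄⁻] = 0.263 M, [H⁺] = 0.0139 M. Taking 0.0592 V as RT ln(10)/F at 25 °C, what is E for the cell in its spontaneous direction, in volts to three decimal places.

+1.087 V

MnO₄⁻/Mn²⁺ is the cathode (higher E°), Cu⁺/Cu the anode: E°cell = +1.52 − (+0.48) = +1.04 V, n = 5.
Overall: MnO₄⁻(aq) + 8 H⁺(aq) + 5 Cu(s) → Mn²⁺(aq) + 4 H₂O(l) + 5 Cu⁺(aq)
Q = [Mn²⁺]·[Cu⁺]^5 / ([MnO₄⁻]·[H⁺]^8); log Q = -4.006.
E = E° − (0.0592/n) log Q = +1.04 − (0.0592/5)(-4.006) = +1.087 V.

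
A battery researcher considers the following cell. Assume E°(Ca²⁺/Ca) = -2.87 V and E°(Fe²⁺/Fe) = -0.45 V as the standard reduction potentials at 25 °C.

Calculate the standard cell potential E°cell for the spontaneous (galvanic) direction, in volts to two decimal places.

+2.42 V

The Fe²⁺/Fe couple has the higher reduction potential, so it is the cathode; Ca²⁺/Ca is oxidised at the anode.
E°cell = E°(cathode) − E°(anode) = (-0.45) − (-2.87) = +2.42 V.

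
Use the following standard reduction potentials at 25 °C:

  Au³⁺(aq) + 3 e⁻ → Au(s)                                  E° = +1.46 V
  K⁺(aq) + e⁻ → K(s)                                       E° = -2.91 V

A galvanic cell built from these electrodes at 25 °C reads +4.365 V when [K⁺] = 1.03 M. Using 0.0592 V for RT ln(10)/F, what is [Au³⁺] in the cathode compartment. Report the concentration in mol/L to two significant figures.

0.61 M

Au³⁺/Au is the cathode, K⁺/K the anode: E°cell = +4.37 V, n = 3.
Overall reaction: Au³⁺(aq) + 3 K(s) → Au(s) + 3 K⁺(aq); Q = [K⁺]^3/[Au³⁺]^1.
From E = E° − (0.0592/n) log Q: log Q = (E° − E)·n/0.0592 = (+4.37 − (+4.365))·3/0.0592 = 0.2534.
So 1·log[Au³⁺] = 3·log(1.03) − log Q = 0.0385 − (0.2534) = -0.2149; [Au³⁺] = 10^(-0.2149) ≈ 0.61 M.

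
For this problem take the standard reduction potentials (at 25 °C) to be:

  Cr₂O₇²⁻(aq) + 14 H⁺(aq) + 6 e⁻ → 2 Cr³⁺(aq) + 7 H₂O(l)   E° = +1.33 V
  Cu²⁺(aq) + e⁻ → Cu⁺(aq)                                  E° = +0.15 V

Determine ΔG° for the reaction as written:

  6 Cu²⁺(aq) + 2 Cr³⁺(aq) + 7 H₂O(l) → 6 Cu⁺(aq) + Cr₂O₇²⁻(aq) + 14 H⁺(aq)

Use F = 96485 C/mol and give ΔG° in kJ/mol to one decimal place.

As written, Cu²⁺/Cu⁺ is reduced (cathode) and Cr₂O₇²⁻/Cr³⁺ is oxidised (anode), so E°cell = (+0.15) − (+1.33) = -1.18 V.
Balancing electrons gives n = 6.
ΔG° = −nFE° = −(6)(96485)(-1.18) = 683,114 J = +683.1 kJ/mol.

+683.1 kJ/mol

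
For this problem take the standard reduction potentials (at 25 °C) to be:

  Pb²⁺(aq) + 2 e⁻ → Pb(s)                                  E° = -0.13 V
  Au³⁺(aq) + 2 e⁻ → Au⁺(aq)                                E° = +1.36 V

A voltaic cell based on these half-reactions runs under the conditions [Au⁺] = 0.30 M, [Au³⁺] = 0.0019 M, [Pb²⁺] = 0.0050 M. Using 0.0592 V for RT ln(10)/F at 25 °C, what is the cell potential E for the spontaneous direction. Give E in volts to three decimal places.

Au³⁺/Au⁺ is the cathode (higher E°), Pb²⁺/Pb the anode: E°cell = +1.36 − (-0.13) = +1.49 V, n = 2.
Overall: Au³⁺(aq) + Pb(s) → Au⁺(aq) + Pb²⁺(aq)
Q = [Au⁺]·[Pb²⁺] / ([Au³⁺]); log Q = -0.103.
E = E° − (0.0592/n) log Q = +1.49 − (0.0592/2)(-0.103) = +1.493 V.

+1.493 V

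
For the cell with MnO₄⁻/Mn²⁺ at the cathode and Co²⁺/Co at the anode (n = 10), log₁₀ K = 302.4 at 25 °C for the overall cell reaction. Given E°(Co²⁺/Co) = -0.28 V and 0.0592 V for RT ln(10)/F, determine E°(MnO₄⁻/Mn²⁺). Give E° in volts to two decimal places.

+1.51 V

E°cell = (0.0592/n)·log K = (0.0592/10)(302.4) = +1.790 V.
Since MnO₄⁻/Mn²⁺ is the cathode and Co²⁺/Co the anode, E°cell = E°(MnO₄⁻/Mn²⁺) − E°(Co²⁺/Co).
So E°(MnO₄⁻/Mn²⁺) = E°cell + E°(Co²⁺/Co) = +1.790 + (-0.28) = +1.51 V.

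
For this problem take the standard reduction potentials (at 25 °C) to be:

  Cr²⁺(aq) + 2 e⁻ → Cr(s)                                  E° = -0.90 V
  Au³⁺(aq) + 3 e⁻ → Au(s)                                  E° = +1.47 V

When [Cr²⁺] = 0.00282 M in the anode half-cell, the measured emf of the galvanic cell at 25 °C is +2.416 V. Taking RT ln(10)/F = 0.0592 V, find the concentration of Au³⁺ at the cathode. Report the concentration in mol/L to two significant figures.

0.032 M

Au³⁺/Au is the cathode, Cr²⁺/Cr the anode: E°cell = +2.37 V, n = 6.
Overall reaction: 2 Au³⁺(aq) + 3 Cr(s) → 2 Au(s) + 3 Cr²⁺(aq); Q = [Cr²⁺]^3/[Au³⁺]^2.
From E = E° − (0.0592/n) log Q: log Q = (E° − E)·n/0.0592 = (+2.37 − (+2.416))·6/0.0592 = -4.6622.
So 2·log[Au³⁺] = 3·log(0.00282) − log Q = -7.6493 − (-4.6622) = -2.9871; log[Au³⁺] = -2.9871 / 2 = -1.4935; [Au³⁺] = 10^(-1.4935) ≈ 0.032 M.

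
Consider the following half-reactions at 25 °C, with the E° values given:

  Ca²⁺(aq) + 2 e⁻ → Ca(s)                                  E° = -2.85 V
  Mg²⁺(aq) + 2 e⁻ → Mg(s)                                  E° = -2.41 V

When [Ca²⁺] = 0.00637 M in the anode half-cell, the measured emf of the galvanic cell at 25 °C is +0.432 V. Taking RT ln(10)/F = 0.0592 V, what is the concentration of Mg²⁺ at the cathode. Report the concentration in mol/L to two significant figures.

Mg²⁺/Mg is the cathode, Ca²⁺/Ca the anode: E°cell = +0.44 V, n = 2.
Overall reaction: Mg²⁺(aq) + Ca(s) → Mg(s) + Ca²⁺(aq); Q = [Ca²⁺]^1/[Mg²⁺]^1.
From E = E° − (0.0592/n) log Q: log Q = (E° − E)·n/0.0592 = (+0.44 − (+0.432))·2/0.0592 = 0.2703.
So 1·log[Mg²⁺] = 1·log(0.00637) − log Q = -2.1959 − (0.2703) = -2.4662; [Mg²⁺] = 10^(-2.4662) ≈ 0.0034 M.

0.0034 M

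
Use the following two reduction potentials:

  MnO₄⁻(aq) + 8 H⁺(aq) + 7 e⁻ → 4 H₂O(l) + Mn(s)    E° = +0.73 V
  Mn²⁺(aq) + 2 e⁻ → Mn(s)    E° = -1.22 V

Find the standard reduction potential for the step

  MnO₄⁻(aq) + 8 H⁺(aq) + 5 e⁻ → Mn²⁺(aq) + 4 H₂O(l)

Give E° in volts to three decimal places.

Sequential free energies add, so n₃E°₃ = n₁E°₁ + n₂E°₂.
With n₃ = 7, and the known step contributing 2×(-1.22) V, the unknown satisfies 5·E° = 7×(+0.73) − 2×(-1.22) = +7.550.
E° = +7.550 / 5 = +1.510 V.

+1.510 V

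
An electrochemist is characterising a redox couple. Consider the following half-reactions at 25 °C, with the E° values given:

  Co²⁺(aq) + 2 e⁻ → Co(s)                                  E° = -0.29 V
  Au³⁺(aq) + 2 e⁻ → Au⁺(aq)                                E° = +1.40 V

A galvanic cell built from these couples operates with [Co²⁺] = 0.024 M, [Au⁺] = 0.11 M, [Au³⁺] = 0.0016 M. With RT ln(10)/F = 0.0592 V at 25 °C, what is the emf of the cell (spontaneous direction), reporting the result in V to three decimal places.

Au³⁺/Au⁺ is the cathode (higher E°), Co²⁺/Co the anode: E°cell = +1.40 − (-0.29) = +1.69 V, n = 2.
Overall: Au³⁺(aq) + Co(s) → Au⁺(aq) + Co²⁺(aq)
Q = [Au⁺]·[Co²⁺] / ([Au³⁺]); log Q = 0.217.
E = E° − (0.0592/n) log Q = +1.69 − (0.0592/2)(0.217) = +1.684 V.

+1.684 V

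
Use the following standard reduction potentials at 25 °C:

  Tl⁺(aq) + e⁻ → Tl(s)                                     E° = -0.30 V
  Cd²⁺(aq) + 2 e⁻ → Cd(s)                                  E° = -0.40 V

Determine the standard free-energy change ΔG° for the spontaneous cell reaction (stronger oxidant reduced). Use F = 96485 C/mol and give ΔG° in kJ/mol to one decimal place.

-19.3 kJ/mol

Tl⁺/Tl (E° = -0.30 V) is the cathode; Cd²⁺/Cd (E° = -0.40 V) is the anode, so E°cell = +0.10 V.
Balancing electrons gives n = 2 (lcm of 1 and 2).
ΔG° = −nFE° = −(2)(96485)(+0.10) = -19,297 J = -19.3 kJ/mol.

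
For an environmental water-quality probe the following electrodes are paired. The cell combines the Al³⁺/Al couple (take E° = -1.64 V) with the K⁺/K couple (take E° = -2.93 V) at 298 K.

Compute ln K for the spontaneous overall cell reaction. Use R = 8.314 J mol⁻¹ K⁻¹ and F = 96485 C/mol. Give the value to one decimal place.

150.7

Cathode: Al³⁺/Al; anode: K⁺/K. E°cell = (-1.64) − (-2.93) = +1.29 V, with n = 3.
ΔG° = −nFE° = −RT ln K, so ln K = nFE°/(RT) = (3)(96485)(+1.29) / ((8.314)(298)) = 150.711.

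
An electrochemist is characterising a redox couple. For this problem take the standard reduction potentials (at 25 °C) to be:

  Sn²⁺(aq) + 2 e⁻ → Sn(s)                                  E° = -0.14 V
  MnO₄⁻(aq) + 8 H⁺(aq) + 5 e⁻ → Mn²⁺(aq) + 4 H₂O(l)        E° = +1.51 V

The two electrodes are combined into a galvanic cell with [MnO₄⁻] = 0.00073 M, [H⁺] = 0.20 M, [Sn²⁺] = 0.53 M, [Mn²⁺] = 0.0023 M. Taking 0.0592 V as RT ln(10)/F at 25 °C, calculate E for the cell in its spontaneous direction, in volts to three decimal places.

MnO₄⁻/Mn²⁺ is the cathode (higher E°), Sn²⁺/Sn the anode: E°cell = +1.51 − (-0.14) = +1.65 V, n = 10.
Overall: 2 MnO₄⁻(aq) + 16 H⁺(aq) + 5 Sn(s) → 2 Mn²⁺(aq) + 8 H₂O(l) + 5 Sn²⁺(aq)
Q = [Mn²⁺]^2·[Sn²⁺]^5 / ([MnO₄⁻]^2·[H⁺]^16); log Q = 10.802.
E = E° − (0.0592/n) log Q = +1.65 − (0.0592/10)(10.802) = +1.586 V.

+1.586 V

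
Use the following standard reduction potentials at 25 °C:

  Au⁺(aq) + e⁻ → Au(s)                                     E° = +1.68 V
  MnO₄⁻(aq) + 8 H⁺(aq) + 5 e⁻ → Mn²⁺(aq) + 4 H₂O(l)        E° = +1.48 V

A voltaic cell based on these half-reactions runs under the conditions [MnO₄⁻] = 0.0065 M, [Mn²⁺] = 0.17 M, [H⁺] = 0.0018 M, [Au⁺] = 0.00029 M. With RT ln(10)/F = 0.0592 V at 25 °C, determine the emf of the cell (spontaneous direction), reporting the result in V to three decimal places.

+0.267 V

Au⁺/Au is the cathode (higher E°), MnO₄⁻/Mn²⁺ the anode: E°cell = +1.68 − (+1.48) = +0.20 V, n = 5.
Overall: 5 Au⁺(aq) + Mn²⁺(aq) + 4 H₂O(l) → 5 Au(s) + MnO₄⁻(aq) + 8 H⁺(aq)
Q = [MnO₄⁻]·[H⁺]^8 / ([Au⁺]^5·[Mn²⁺]); log Q = -5.687.
E = E° − (0.0592/n) log Q = +0.20 − (0.0592/5)(-5.687) = +0.267 V.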